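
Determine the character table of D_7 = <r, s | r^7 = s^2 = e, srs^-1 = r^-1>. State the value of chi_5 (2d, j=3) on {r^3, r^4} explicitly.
Conjugacy classes: {e} of size 1, {r^1, r^6} of size 2, {r^2, r^5} of size 2, {r^3, r^4} of size 2, {s, sr, ..., sr^6} of size 7.
Character table:
  irrep \ class              {e} (size 1)  {r^1, r^6} (size 2)  {r^2, r^5} (size 2)  {r^3, r^4} (size 2)  {s, sr, ..., sr^6} (size 7)
  chi_1 (triv)               1             1                    1                    1                    1                          
  chi_2 (sign: r->1, s->-1)  1             1                    1                    1                    -1                         
  chi_3 (2d, j=1)            2             2*cos(2*pi/7)        -2*cos(3*pi/7)       -2*cos(pi/7)         0                          
  chi_4 (2d, j=2)            2             -2*cos(3*pi/7)       -2*cos(pi/7)         2*cos(2*pi/7)        0                          
  chi_5 (2d, j=3)            2             -2*cos(pi/7)         2*cos(2*pi/7)        -2*cos(3*pi/7)       0                          

Spot check: chi_5 (2d, j=3) on {r^3, r^4} = -2*cos(3*pi/7).

D_7 has order 2*7 = 14 with 5 conjugacy classes, hence 5 irreducibles. Sum of squared dims 1 + 1 + 4 + 4 + 4 = 14 = |G|. Linear characters come from the abelianisation; the 2-dimensional irreps have character r^k -> 2*cos(2*pi*j*k/7), reflections -> 0.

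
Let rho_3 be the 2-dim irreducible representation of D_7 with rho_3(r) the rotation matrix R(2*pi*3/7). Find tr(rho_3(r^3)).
chi_{rho_3}(r^3) = 2*cos(2*pi*3*3/7) = -2*cos(3*pi/7)

Derivation: rho_3(r^3) is rotation by angle 2*pi*3*3/7, whose trace is 2*cos(2*pi*3*3/7) = -2*cos(3*pi/7).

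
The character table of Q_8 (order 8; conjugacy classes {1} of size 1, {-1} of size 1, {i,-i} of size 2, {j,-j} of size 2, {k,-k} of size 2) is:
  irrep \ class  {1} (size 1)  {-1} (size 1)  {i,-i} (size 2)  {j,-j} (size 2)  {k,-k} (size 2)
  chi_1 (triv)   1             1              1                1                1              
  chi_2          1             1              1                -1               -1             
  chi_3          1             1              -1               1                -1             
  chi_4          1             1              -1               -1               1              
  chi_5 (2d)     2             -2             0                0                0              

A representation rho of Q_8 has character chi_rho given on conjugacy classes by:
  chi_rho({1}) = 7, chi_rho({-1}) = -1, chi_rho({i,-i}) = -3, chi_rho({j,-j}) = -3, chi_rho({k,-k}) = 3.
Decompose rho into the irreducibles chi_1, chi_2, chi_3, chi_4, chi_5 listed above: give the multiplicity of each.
Multiplicities: chi_1: 0, chi_2: 0, chi_3: 0, chi_4: 3, chi_5: 2.

Proof sketch: Use <chi_rho, chi> = (1/|G|) sum_C |C| * chi_rho(C) * conj(chi(C)) with |G| = 8 for each irreducible chi in the table:
  <chi_rho, chi_1> = (1/8)[1*(7)*conj(1) + 1*(-1)*conj(1) + 2*(-3)*conj(1) + 2*(-3)*conj(1) + 2*(3)*conj(1)]
      = (1/8)[(7) + (-1) + (-6) + (-6) + (6)] = 0/8 = 0
  <chi_rho, chi_2> = (1/8)[1*(7)*conj(1) + 1*(-1)*conj(1) + 2*(-3)*conj(1) + 2*(-3)*conj(-1) + 2*(3)*conj(-1)]
      = (1/8)[(7) + (-1) + (-6) + (6) + (-6)] = 0/8 = 0
  <chi_rho, chi_3> = (1/8)[1*(7)*conj(1) + 1*(-1)*conj(1) + 2*(-3)*conj(-1) + 2*(-3)*conj(1) + 2*(3)*conj(-1)]
      = (1/8)[(7) + (-1) + (6) + (-6) + (-6)] = 0/8 = 0
  <chi_rho, chi_4> = (1/8)[1*(7)*conj(1) + 1*(-1)*conj(1) + 2*(-3)*conj(-1) + 2*(-3)*conj(-1) + 2*(3)*conj(1)]
      = (1/8)[(7) + (-1) + (6) + (6) + (6)] = 24/8 = 3
  <chi_rho, chi_5> = (1/8)[1*(7)*conj(2) + 1*(-1)*conj(-2) + 2*(-3)*conj(0) + 2*(-3)*conj(0) + 2*(3)*conj(0)]
      = (1/8)[(14) + (2) + (0) + (0) + (0)] = 16/8 = 2
Dimension check: dim(rho) = sum (mult * dim) = 0*1 + 0*1 + 0*1 + 3*1 + 2*2 = 7 = chi_rho(e) = 7.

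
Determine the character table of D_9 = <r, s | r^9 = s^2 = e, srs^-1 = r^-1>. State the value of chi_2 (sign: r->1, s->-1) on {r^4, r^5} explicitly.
Conjugacy classes: {e} of size 1, {r^1, r^8} of size 2, {r^2, r^7} of size 2, {r^3, r^6} of size 2, {r^4, r^5} of size 2, {s, sr, ..., sr^8} of size 9.
Character table:
  irrep \ class              {e} (size 1)  {r^1, r^8} (size 2)  {r^2, r^7} (size 2)  {r^3, r^6} (size 2)  {r^4, r^5} (size 2)  {s, sr, ..., sr^8} (size 9)
  chi_1 (triv)               1             1                    1                    1                    1                    1                          
  chi_2 (sign: r->1, s->-1)  1             1                    1                    1                    1                    -1                         
  chi_3 (2d, j=1)            2             2*cos(2*pi/9)        2*cos(4*pi/9)        -1                   -2*cos(pi/9)         0                          
  chi_4 (2d, j=2)            2             2*cos(4*pi/9)        -2*cos(pi/9)         -1                   2*cos(2*pi/9)        0                          
  chi_5 (2d, j=3)            2             -1                   -1                   2                    -1                   0                          
  chi_6 (2d, j=4)            2             -2*cos(pi/9)         2*cos(2*pi/9)        -1                   2*cos(4*pi/9)        0                          

Spot check: chi_2 (sign: r->1, s->-1) on {r^4, r^5} = 1.

Argument: D_9 has order 2*9 = 18 with 6 conjugacy classes, hence 6 irreducibles. Sum of squared dims 1 + 1 + 4 + 4 + 4 + 4 = 18 = |G|. Linear characters come from the abelianisation; the 2-dimensional irreps have character r^k -> 2*cos(2*pi*j*k/9), reflections -> 0.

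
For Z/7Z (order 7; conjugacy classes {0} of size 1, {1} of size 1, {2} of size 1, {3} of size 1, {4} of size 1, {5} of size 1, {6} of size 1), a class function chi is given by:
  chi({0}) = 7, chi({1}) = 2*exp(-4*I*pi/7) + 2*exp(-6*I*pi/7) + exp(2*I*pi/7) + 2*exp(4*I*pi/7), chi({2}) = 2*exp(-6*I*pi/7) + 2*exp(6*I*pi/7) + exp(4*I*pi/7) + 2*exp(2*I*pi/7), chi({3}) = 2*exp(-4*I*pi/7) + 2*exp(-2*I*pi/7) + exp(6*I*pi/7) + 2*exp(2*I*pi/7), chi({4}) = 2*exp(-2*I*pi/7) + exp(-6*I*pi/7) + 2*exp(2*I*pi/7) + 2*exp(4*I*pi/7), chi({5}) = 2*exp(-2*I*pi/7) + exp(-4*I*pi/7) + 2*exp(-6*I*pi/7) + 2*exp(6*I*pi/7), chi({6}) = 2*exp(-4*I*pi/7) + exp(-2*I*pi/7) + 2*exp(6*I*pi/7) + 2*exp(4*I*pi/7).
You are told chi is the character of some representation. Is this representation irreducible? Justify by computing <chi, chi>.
Not irreducible (reducible): <chi, chi> = 13 > 1.

Justification: <chi, chi> = (1/|G|) sum_C |C| * |chi(C)|^2 = (1/7)[1*|7|^2 + 1*|2*exp(-4*I*pi/7) + 2*exp(-6*I*pi/7) + exp(2*I*pi/7) + 2*exp(4*I*pi/7)|^2 + 1*|2*exp(-6*I*pi/7) + 2*exp(6*I*pi/7) + exp(4*I*pi/7) + 2*exp(2*I*pi/7)|^2 + 1*|2*exp(-4*I*pi/7) + 2*exp(-2*I*pi/7) + exp(6*I*pi/7) + 2*exp(2*I*pi/7)|^2 + 1*|2*exp(-2*I*pi/7) + exp(-6*I*pi/7) + 2*exp(2*I*pi/7) + 2*exp(4*I*pi/7)|^2 + 1*|2*exp(-2*I*pi/7) + exp(-4*I*pi/7) + 2*exp(-6*I*pi/7) + 2*exp(6*I*pi/7)|^2 + 1*|2*exp(-4*I*pi/7) + exp(-2*I*pi/7) + 2*exp(6*I*pi/7) + 2*exp(4*I*pi/7)|^2]
  = (1/7)[(49) + (13 + 6*exp(-2*I*pi/7) + 4*exp(-4*I*pi/7) + 8*exp(-6*I*pi/7) + 8*exp(6*I*pi/7) + 4*exp(4*I*pi/7) + 6*exp(2*I*pi/7)) + (13 + 8*exp(-2*I*pi/7) + 6*exp(-4*I*pi/7) + 4*exp(-6*I*pi/7) + 4*exp(6*I*pi/7) + 6*exp(4*I*pi/7) + 8*exp(2*I*pi/7)) + (13 + 8*exp(-4*I*pi/7) + 4*exp(-2*I*pi/7) + 6*exp(-6*I*pi/7) + 6*exp(6*I*pi/7) + 4*exp(2*I*pi/7) + 8*exp(4*I*pi/7)) + (13 + 8*exp(-4*I*pi/7) + 4*exp(-2*I*pi/7) + 6*exp(-6*I*pi/7) + 6*exp(6*I*pi/7) + 4*exp(2*I*pi/7) + 8*exp(4*I*pi/7)) + (13 + 8*exp(-2*I*pi/7) + 6*exp(-4*I*pi/7) + 4*exp(-6*I*pi/7) + 4*exp(6*I*pi/7) + 6*exp(4*I*pi/7) + 8*exp(2*I*pi/7)) + (13 + 6*exp(-2*I*pi/7) + 4*exp(-4*I*pi/7) + 8*exp(-6*I*pi/7) + 8*exp(6*I*pi/7) + 4*exp(4*I*pi/7) + 6*exp(2*I*pi/7))] = 91/7 = 13.
(Exp terms are combined using exp(i*s)*conj(exp(i*t)) = exp(i*(s-t)), and sums of them are collapsed using the identity that for every m > 1 the m distinct m-th roots of unity sum to 0, e.g. 1 + exp(2*I*pi/3) + exp(-2*I*pi/3) = 0.)
A character is irreducible iff <chi, chi> = 1, so this representation is reducible.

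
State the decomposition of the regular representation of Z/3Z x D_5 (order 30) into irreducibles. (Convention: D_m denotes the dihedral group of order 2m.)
Each irreducible V_i of dimension d_i appears with multiplicity d_i, i.e. rho_reg = (direct sum over all irreducibles V_i) d_i V_i. The irreducible dimensions for Z/3Z x D_5 are 1, 1, 1, 1, 1, 1, 2, 2, 2, 2, 2, 2: 6 irreducibles of dimension 1, each with multiplicity 1; 6 irreducibles of dimension 2, each with multiplicity 2. Total dimension 6*1*1 + 6*2*2 = 30 = |G|.

Why: General theorem: in the regular representation of a finite group G, each irreducible appears with multiplicity equal to its dimension. Check: dim(rho_reg) = sum d_i^2 = 1 + 1 + 1 + 1 + 1 + 1 + 4 + 4 + 4 + 4 + 4 + 4 = 30 = |G|.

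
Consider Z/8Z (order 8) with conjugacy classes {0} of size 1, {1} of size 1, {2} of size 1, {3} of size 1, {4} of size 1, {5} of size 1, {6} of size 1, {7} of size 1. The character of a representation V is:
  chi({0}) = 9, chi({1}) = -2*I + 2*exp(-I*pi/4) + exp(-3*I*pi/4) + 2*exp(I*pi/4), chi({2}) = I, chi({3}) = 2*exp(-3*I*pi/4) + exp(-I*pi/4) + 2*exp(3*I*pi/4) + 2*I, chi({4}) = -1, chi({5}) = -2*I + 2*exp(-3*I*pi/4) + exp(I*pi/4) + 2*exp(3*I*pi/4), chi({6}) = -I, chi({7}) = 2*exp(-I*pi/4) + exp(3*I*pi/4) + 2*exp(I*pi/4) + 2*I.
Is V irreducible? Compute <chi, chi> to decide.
Not irreducible (reducible): <chi, chi> = 15 > 1.

Solution. <chi, chi> = (1/|G|) sum_C |C| * |chi(C)|^2 = (1/8)[1*|9|^2 + 1*|-2*I + 2*exp(-I*pi/4) + exp(-3*I*pi/4) + 2*exp(I*pi/4)|^2 + 1*|I|^2 + 1*|2*exp(-3*I*pi/4) + exp(-I*pi/4) + 2*exp(3*I*pi/4) + 2*I|^2 + 1*|-1|^2 + 1*|-2*I + 2*exp(-3*I*pi/4) + exp(I*pi/4) + 2*exp(3*I*pi/4)|^2 + 1*|-I|^2 + 1*|2*exp(-I*pi/4) + exp(3*I*pi/4) + 2*exp(I*pi/4) + 2*I|^2]
  = (1/8)[(81) + (9 + 2*exp(-I*pi/4) - 2*exp(-3*I*pi/4)) + (1) + (9 - 2*exp(I*pi/4) + 2*exp(3*I*pi/4)) + (1) + (9 - 2*exp(I*pi/4) + 2*exp(3*I*pi/4)) + (1) + (9 + 2*exp(-I*pi/4) - 2*exp(-3*I*pi/4))] = 120/8 = 15.
(Exp terms are combined using exp(i*s)*conj(exp(i*t)) = exp(i*(s-t)), and sums of them are collapsed using the identity that for every m > 1 the m distinct m-th roots of unity sum to 0, e.g. 1 + exp(2*I*pi/3) + exp(-2*I*pi/3) = 0.)
A character is irreducible iff <chi, chi> = 1, so this representation is reducible.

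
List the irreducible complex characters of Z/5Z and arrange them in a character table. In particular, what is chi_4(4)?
Character table of Z/5Z (irreps indexed chi_0,...,chi_4 with chi_k(m) = zeta_5^(k*m), zeta_5 = exp(2*pi*i/5)):
  irrep \ class  {0} (size 1)  {1} (size 1)    {2} (size 1)    {3} (size 1)    {4} (size 1)  
  chi_0          1             1               1               1               1             
  chi_1          1             exp(2*I*pi/5)   exp(4*I*pi/5)   exp(-4*I*pi/5)  exp(-2*I*pi/5)
  chi_2          1             exp(4*I*pi/5)   exp(-2*I*pi/5)  exp(2*I*pi/5)   exp(-4*I*pi/5)
  chi_3          1             exp(-4*I*pi/5)  exp(2*I*pi/5)   exp(-2*I*pi/5)  exp(4*I*pi/5) 
  chi_4          1             exp(-2*I*pi/5)  exp(-4*I*pi/5)  exp(4*I*pi/5)   exp(2*I*pi/5) 

Spot check: chi_4(4) = zeta_5^(4*4) = zeta_5^16 = exp(2*I*pi/5).

Working: Z/5Z is abelian, so all 5 irreducible complex representations are 1-dimensional. They are given by chi_k(m) = zeta_5^(k*m) for k = 0,...,4. Row orthogonality: sum_m chi_k(m) conj(chi_l(m)) = 5 * [k = l].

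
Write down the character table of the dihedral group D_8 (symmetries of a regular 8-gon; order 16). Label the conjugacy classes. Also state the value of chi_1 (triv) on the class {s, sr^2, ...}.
Conjugacy classes: {e} of size 1, {r^4} of size 1, {r^1, r^7} of size 2, {r^2, r^6} of size 2, {r^3, r^5} of size 2, {s, sr^2, ...} of size 4, {sr, sr^3, ...} of size 4.
Character table:
  irrep \ class              {e} (size 1)  {r^4} (size 1)  {r^1, r^7} (size 2)  {r^2, r^6} (size 2)  {r^3, r^5} (size 2)  {s, sr^2, ...} (size 4)  {sr, sr^3, ...} (size 4)
  chi_1 (triv)               1             1               1                    1                    1                    1                        1                       
  chi_2 (sign: r->1, s->-1)  1             1               1                    1                    1                    -1                       -1                      
  chi_3 (r->-1, s->1)        1             1               -1                   1                    -1                   1                        -1                      
  chi_4 (r->-1, s->-1)       1             1               -1                   1                    -1                   -1                       1                       
  chi_5 (2d, j=1)            2             -2              sqrt(2)              0                    -sqrt(2)             0                        0                       
  chi_6 (2d, j=2)            2             2               0                    -2                   0                    0                        0                       
  chi_7 (2d, j=3)            2             -2              -sqrt(2)             0                    sqrt(2)              0                        0                       

Spot check: chi_1 (triv) on {s, sr^2, ...} = 1.

Reasoning: D_8 has order 2*8 = 16 with 7 conjugacy classes, hence 7 irreducibles. Sum of squared dims 1 + 1 + 1 + 1 + 4 + 4 + 4 = 16 = |G|. Linear characters come from the abelianisation; the 2-dimensional irreps have character r^k -> 2*cos(2*pi*j*k/8), reflections -> 0.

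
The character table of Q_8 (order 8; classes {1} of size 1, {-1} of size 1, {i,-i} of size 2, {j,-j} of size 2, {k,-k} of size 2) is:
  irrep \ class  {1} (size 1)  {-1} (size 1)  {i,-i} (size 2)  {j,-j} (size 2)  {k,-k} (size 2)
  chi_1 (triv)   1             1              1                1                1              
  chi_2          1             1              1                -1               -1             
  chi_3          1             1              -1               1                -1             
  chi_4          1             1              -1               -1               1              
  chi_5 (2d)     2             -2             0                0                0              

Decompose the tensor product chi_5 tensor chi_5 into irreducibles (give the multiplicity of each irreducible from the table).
chi_5 tensor chi_5 = chi_1 + chi_2 + chi_3 + chi_4 (all other irreducibles have multiplicity 0).

Reasoning: The character of a tensor product is the pointwise product (chi_5 * chi_5)(C) = chi_5(C) * chi_5(C):
  {1}: (2)*(2), {-1}: (-2)*(-2), {i,-i}: (0)*(0), {j,-j}: (0)*(0), {k,-k}: (0)*(0)
so (chi_5 * chi_5) takes values
  {1} -> 4, {-1} -> 4, {i,-i} -> 0, {j,-j} -> 0, {k,-k} -> 0.
Now take the inner product of this character with each irreducible chi from the table, <chi_5*chi_5, chi> = (1/8) sum_C |C| (chi_5*chi_5)(C) conj(chi(C)):
  <chi_5*chi_5, chi_1> = (1/8)[1*(4)*conj(1) + 1*(4)*conj(1) + 2*(0)*conj(1) + 2*(0)*conj(1) + 2*(0)*conj(1)]
      = (1/8)[(4) + (4) + (0) + (0) + (0)] = 8/8 = 1
  <chi_5*chi_5, chi_2> = (1/8)[1*(4)*conj(1) + 1*(4)*conj(1) + 2*(0)*conj(1) + 2*(0)*conj(-1) + 2*(0)*conj(-1)]
      = (1/8)[(4) + (4) + (0) + (0) + (0)] = 8/8 = 1
  <chi_5*chi_5, chi_3> = (1/8)[1*(4)*conj(1) + 1*(4)*conj(1) + 2*(0)*conj(-1) + 2*(0)*conj(1) + 2*(0)*conj(-1)]
      = (1/8)[(4) + (4) + (0) + (0) + (0)] = 8/8 = 1
  <chi_5*chi_5, chi_4> = (1/8)[1*(4)*conj(1) + 1*(4)*conj(1) + 2*(0)*conj(-1) + 2*(0)*conj(-1) + 2*(0)*conj(1)]
      = (1/8)[(4) + (4) + (0) + (0) + (0)] = 8/8 = 1
  <chi_5*chi_5, chi_5> = (1/8)[1*(4)*conj(2) + 1*(4)*conj(-2) + 2*(0)*conj(0) + 2*(0)*conj(0) + 2*(0)*conj(0)]
      = (1/8)[(8) + (-8) + (0) + (0) + (0)] = 0/8 = 0
Hence the multiplicities are chi_1: 1, chi_2: 1, chi_3: 1, chi_4: 1. Dimension check: dim(chi_5)*dim(chi_5) = 2*2 = 4 and sum (mult * dim) = 1*1 + 1*1 + 1*1 + 1*1 = 4.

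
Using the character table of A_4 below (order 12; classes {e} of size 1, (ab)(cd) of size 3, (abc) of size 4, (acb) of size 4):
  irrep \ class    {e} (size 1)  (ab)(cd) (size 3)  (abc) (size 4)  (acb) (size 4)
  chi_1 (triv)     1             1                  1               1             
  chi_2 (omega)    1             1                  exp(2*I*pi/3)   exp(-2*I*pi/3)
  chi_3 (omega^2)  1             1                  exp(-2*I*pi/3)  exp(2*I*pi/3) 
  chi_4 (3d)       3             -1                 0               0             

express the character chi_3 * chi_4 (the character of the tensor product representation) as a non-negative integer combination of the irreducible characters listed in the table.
chi_3 tensor chi_4 = chi_4 (all other irreducibles have multiplicity 0).

Argument: The character of a tensor product is the pointwise product (chi_3 * chi_4)(C) = chi_3(C) * chi_4(C):
  {e}: (1)*(3), (ab)(cd): (1)*(-1), (abc): (exp(-2*I*pi/3))*(0), (acb): (exp(2*I*pi/3))*(0)
so (chi_3 * chi_4) takes values
  {e} -> 3, (ab)(cd) -> -1, (abc) -> 0, (acb) -> 0.
Now take the inner product of this character with each irreducible chi from the table, <chi_3*chi_4, chi> = (1/12) sum_C |C| (chi_3*chi_4)(C) conj(chi(C)):
  <chi_3*chi_4, chi_1> = (1/12)[1*(3)*conj(1) + 3*(-1)*conj(1) + 4*(0)*conj(1) + 4*(0)*conj(1)]
      = (1/12)[(3) + (-3) + (0) + (0)] = 0/12 = 0
  <chi_3*chi_4, chi_2> = (1/12)[1*(3)*conj(1) + 3*(-1)*conj(1) + 4*(0)*conj(exp(2*I*pi/3)) + 4*(0)*conj(exp(-2*I*pi/3))]
      = (1/12)[(3) + (-3) + (0) + (0)] = 0/12 = 0
  <chi_3*chi_4, chi_3> = (1/12)[1*(3)*conj(1) + 3*(-1)*conj(1) + 4*(0)*conj(exp(-2*I*pi/3)) + 4*(0)*conj(exp(2*I*pi/3))]
      = (1/12)[(3) + (-3) + (0) + (0)] = 0/12 = 0
  <chi_3*chi_4, chi_4> = (1/12)[1*(3)*conj(3) + 3*(-1)*conj(-1) + 4*(0)*conj(0) + 4*(0)*conj(0)]
      = (1/12)[(9) + (3) + (0) + (0)] = 12/12 = 1
(Exp terms are combined using exp(i*s)*conj(exp(i*t)) = exp(i*(s-t)), and sums of them are collapsed using the identity that for every m > 1 the m distinct m-th roots of unity sum to 0, e.g. 1 + exp(2*I*pi/3) + exp(-2*I*pi/3) = 0.)
Hence the multiplicities are chi_4: 1. Dimension check: dim(chi_3)*dim(chi_4) = 1*3 = 3 and sum (mult * dim) = 1*3 = 3.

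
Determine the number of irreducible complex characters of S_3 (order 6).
3

Working: The number of irreducible complex representations of a finite group equals its number of conjugacy classes. Conjugacy classes in S_3 correspond to cycle types, i.e. partitions of 3; there are p(3) = 3 of them, so S_3 (order 6) has exactly 3 irreducible complex representations.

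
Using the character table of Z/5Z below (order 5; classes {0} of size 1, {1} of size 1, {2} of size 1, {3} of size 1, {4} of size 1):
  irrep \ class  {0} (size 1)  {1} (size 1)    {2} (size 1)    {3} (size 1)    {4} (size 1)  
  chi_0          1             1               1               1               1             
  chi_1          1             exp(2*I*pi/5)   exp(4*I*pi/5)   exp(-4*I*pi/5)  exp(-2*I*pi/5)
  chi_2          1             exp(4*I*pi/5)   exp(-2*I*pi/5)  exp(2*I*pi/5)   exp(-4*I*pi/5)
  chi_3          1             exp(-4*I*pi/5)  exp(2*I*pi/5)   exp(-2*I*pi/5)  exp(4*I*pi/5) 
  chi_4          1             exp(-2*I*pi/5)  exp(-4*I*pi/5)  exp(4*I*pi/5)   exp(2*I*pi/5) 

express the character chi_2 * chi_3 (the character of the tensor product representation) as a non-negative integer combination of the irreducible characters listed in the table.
chi_2 tensor chi_3 = chi_0 (all other irreducibles have multiplicity 0).

Working: The character of a tensor product is the pointwise product (chi_2 * chi_3)(C) = chi_2(C) * chi_3(C):
  {0}: (1)*(1), {1}: (exp(4*I*pi/5))*(exp(-4*I*pi/5)), {2}: (exp(-2*I*pi/5))*(exp(2*I*pi/5)), {3}: (exp(2*I*pi/5))*(exp(-2*I*pi/5)), {4}: (exp(-4*I*pi/5))*(exp(4*I*pi/5))
so (chi_2 * chi_3) takes values
  {0} -> 1, {1} -> 1, {2} -> 1, {3} -> 1, {4} -> 1.
Now take the inner product of this character with each irreducible chi from the table, <chi_2*chi_3, chi> = (1/5) sum_C |C| (chi_2*chi_3)(C) conj(chi(C)):
  <chi_2*chi_3, chi_0> = (1/5)[1*(1)*conj(1) + 1*(1)*conj(1) + 1*(1)*conj(1) + 1*(1)*conj(1) + 1*(1)*conj(1)]
      = (1/5)[(1) + (1) + (1) + (1) + (1)] = 5/5 = 1
  <chi_2*chi_3, chi_1> = (1/5)[1*(1)*conj(1) + 1*(1)*conj(exp(2*I*pi/5)) + 1*(1)*conj(exp(4*I*pi/5)) + 1*(1)*conj(exp(-4*I*pi/5)) + 1*(1)*conj(exp(-2*I*pi/5))]
      = (1/5)[(1) + (exp(-2*I*pi/5)) + (exp(-4*I*pi/5)) + (exp(4*I*pi/5)) + (exp(2*I*pi/5))] = 0/5 = 0
  <chi_2*chi_3, chi_2> = (1/5)[1*(1)*conj(1) + 1*(1)*conj(exp(4*I*pi/5)) + 1*(1)*conj(exp(-2*I*pi/5)) + 1*(1)*conj(exp(2*I*pi/5)) + 1*(1)*conj(exp(-4*I*pi/5))]
      = (1/5)[(1) + (exp(-4*I*pi/5)) + (exp(2*I*pi/5)) + (exp(-2*I*pi/5)) + (exp(4*I*pi/5))] = 0/5 = 0
  <chi_2*chi_3, chi_3> = (1/5)[1*(1)*conj(1) + 1*(1)*conj(exp(-4*I*pi/5)) + 1*(1)*conj(exp(2*I*pi/5)) + 1*(1)*conj(exp(-2*I*pi/5)) + 1*(1)*conj(exp(4*I*pi/5))]
      = (1/5)[(1) + (exp(4*I*pi/5)) + (exp(-2*I*pi/5)) + (exp(2*I*pi/5)) + (exp(-4*I*pi/5))] = 0/5 = 0
  <chi_2*chi_3, chi_4> = (1/5)[1*(1)*conj(1) + 1*(1)*conj(exp(-2*I*pi/5)) + 1*(1)*conj(exp(-4*I*pi/5)) + 1*(1)*conj(exp(4*I*pi/5)) + 1*(1)*conj(exp(2*I*pi/5))]
      = (1/5)[(1) + (exp(2*I*pi/5)) + (exp(4*I*pi/5)) + (exp(-4*I*pi/5)) + (exp(-2*I*pi/5))] = 0/5 = 0
(Exp terms are combined using exp(i*s)*conj(exp(i*t)) = exp(i*(s-t)), and sums of them are collapsed using the identity that for every m > 1 the m distinct m-th roots of unity sum to 0, e.g. 1 + exp(2*I*pi/3) + exp(-2*I*pi/3) = 0.)
Hence the multiplicities are chi_0: 1. Dimension check: dim(chi_2)*dim(chi_3) = 1*1 = 1 and sum (mult * dim) = 1*1 = 1.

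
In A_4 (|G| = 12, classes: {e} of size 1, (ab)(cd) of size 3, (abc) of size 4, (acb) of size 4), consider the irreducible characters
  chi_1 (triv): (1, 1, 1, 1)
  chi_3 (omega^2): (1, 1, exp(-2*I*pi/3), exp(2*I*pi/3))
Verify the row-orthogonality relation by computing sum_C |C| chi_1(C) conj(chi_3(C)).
Sum = 0; so <chi_1, chi_3> = 0 (distinct irreducibles are orthogonal).

Why: Compute term by term over conjugacy classes (|C| * chi_1(C) * conj(chi_3(C))):
  1*(1)*conj(1) + 3*(1)*conj(1) + 4*(1)*conj(exp(-2*I*pi/3)) + 4*(1)*conj(exp(2*I*pi/3))
  = (1) + (3) + (4*exp(2*I*pi/3)) + (4*exp(-2*I*pi/3))
  = 0.
(Exp terms are combined using exp(i*s)*conj(exp(i*t)) = exp(i*(s-t)), and sums of them are collapsed using the identity that for every m > 1 the m distinct m-th roots of unity sum to 0, e.g. 1 + exp(2*I*pi/3) + exp(-2*I*pi/3) = 0.)
Dividing by |G| = 12 gives 0/12 = 0, matching the row-orthogonality relation <chi_1, chi_3> = [chi_1 = chi_3].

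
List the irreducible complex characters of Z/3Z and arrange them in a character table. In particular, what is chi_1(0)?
Character table of Z/3Z (irreps indexed chi_0,...,chi_2 with chi_k(m) = zeta_3^(k*m), zeta_3 = exp(2*pi*i/3)):
  irrep \ class  {0} (size 1)  {1} (size 1)    {2} (size 1)  
  chi_0          1             1               1             
  chi_1          1             exp(2*I*pi/3)   exp(-2*I*pi/3)
  chi_2          1             exp(-2*I*pi/3)  exp(2*I*pi/3) 

Spot check: chi_1(0) = zeta_3^(1*0) = zeta_3^0 = 1.

Proof sketch: Z/3Z is abelian, so all 3 irreducible complex representations are 1-dimensional. They are given by chi_k(m) = zeta_3^(k*m) for k = 0,...,2. Row orthogonality: sum_m chi_k(m) conj(chi_l(m)) = 3 * [k = l].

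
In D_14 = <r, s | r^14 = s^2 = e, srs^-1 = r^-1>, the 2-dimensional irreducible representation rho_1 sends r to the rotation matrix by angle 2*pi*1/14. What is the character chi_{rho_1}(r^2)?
chi_{rho_1}(r^2) = 2*cos(2*pi*1*2/14) = 2*cos(2*pi/7)

Proof sketch: rho_1(r^2) is rotation by angle 2*pi*1*2/14, whose trace is 2*cos(2*pi*1*2/14) = 2*cos(2*pi/7).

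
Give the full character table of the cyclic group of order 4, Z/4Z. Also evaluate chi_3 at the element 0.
Character table of Z/4Z (irreps indexed chi_0,...,chi_3 with chi_k(m) = zeta_4^(k*m), zeta_4 = exp(2*pi*i/4)):
  irrep \ class  {0} (size 1)  {1} (size 1)  {2} (size 1)  {3} (size 1)
  chi_0          1             1             1             1           
  chi_1          1             I             -1            -I          
  chi_2          1             -1            1             -1          
  chi_3          1             -I            -1            I           

Spot check: chi_3(0) = zeta_4^(3*0) = zeta_4^0 = 1.

Justification: Z/4Z is abelian, so all 4 irreducible complex representations are 1-dimensional. They are given by chi_k(m) = zeta_4^(k*m) for k = 0,...,3. Row orthogonality: sum_m chi_k(m) conj(chi_l(m)) = 4 * [k = l].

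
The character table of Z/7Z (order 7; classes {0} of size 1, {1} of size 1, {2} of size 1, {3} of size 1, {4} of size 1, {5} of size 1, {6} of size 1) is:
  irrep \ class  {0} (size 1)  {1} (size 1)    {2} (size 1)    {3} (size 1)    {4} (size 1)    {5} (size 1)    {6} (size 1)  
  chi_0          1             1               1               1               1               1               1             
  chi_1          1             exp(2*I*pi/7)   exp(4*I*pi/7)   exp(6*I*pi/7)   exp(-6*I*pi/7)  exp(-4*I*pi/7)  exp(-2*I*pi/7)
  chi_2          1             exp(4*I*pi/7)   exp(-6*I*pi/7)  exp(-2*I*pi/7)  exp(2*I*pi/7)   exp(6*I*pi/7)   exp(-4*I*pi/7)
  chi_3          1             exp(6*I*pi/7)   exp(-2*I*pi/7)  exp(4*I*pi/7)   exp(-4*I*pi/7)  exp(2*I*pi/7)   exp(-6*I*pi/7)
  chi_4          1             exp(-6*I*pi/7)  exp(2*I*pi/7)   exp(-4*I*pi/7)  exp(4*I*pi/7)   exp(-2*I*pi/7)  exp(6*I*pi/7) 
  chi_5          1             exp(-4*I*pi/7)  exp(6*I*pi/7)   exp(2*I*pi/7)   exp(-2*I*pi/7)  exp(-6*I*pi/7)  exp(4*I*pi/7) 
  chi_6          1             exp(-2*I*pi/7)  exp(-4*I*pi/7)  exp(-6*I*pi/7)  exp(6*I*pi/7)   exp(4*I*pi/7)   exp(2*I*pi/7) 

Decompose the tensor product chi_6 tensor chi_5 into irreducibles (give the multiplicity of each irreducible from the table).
chi_6 tensor chi_5 = chi_4 (all other irreducibles have multiplicity 0).

The character of a tensor product is the pointwise product (chi_6 * chi_5)(C) = chi_6(C) * chi_5(C):
  {0}: (1)*(1), {1}: (exp(-2*I*pi/7))*(exp(-4*I*pi/7)), {2}: (exp(-4*I*pi/7))*(exp(6*I*pi/7)), {3}: (exp(-6*I*pi/7))*(exp(2*I*pi/7)), {4}: (exp(6*I*pi/7))*(exp(-2*I*pi/7)), {5}: (exp(4*I*pi/7))*(exp(-6*I*pi/7)), {6}: (exp(2*I*pi/7))*(exp(4*I*pi/7))
so (chi_6 * chi_5) takes values
  {0} -> 1, {1} -> exp(-6*I*pi/7), {2} -> exp(2*I*pi/7), {3} -> exp(-4*I*pi/7), {4} -> exp(4*I*pi/7), {5} -> exp(-2*I*pi/7), {6} -> exp(6*I*pi/7).
Now take the inner product of this character with each irreducible chi from the table, <chi_6*chi_5, chi> = (1/7) sum_C |C| (chi_6*chi_5)(C) conj(chi(C)):
  <chi_6*chi_5, chi_0> = (1/7)[1*(1)*conj(1) + 1*(exp(-6*I*pi/7))*conj(1) + 1*(exp(2*I*pi/7))*conj(1) + 1*(exp(-4*I*pi/7))*conj(1) + 1*(exp(4*I*pi/7))*conj(1) + 1*(exp(-2*I*pi/7))*conj(1) + 1*(exp(6*I*pi/7))*conj(1)]
      = (1/7)[(1) + (exp(-6*I*pi/7)) + (exp(2*I*pi/7)) + (exp(-4*I*pi/7)) + (exp(4*I*pi/7)) + (exp(-2*I*pi/7)) + (exp(6*I*pi/7))] = 0/7 = 0
  <chi_6*chi_5, chi_1> = (1/7)[1*(1)*conj(1) + 1*(exp(-6*I*pi/7))*conj(exp(2*I*pi/7)) + 1*(exp(2*I*pi/7))*conj(exp(4*I*pi/7)) + 1*(exp(-4*I*pi/7))*conj(exp(6*I*pi/7)) + 1*(exp(4*I*pi/7))*conj(exp(-6*I*pi/7)) + 1*(exp(-2*I*pi/7))*conj(exp(-4*I*pi/7)) + 1*(exp(6*I*pi/7))*conj(exp(-2*I*pi/7))]
      = (1/7)[(1) + (exp(6*I*pi/7)) + (exp(-2*I*pi/7)) + (exp(4*I*pi/7)) + (exp(-4*I*pi/7)) + (exp(2*I*pi/7)) + (exp(-6*I*pi/7))] = 0/7 = 0
  <chi_6*chi_5, chi_2> = (1/7)[1*(1)*conj(1) + 1*(exp(-6*I*pi/7))*conj(exp(4*I*pi/7)) + 1*(exp(2*I*pi/7))*conj(exp(-6*I*pi/7)) + 1*(exp(-4*I*pi/7))*conj(exp(-2*I*pi/7)) + 1*(exp(4*I*pi/7))*conj(exp(2*I*pi/7)) + 1*(exp(-2*I*pi/7))*conj(exp(6*I*pi/7)) + 1*(exp(6*I*pi/7))*conj(exp(-4*I*pi/7))]
      = (1/7)[(1) + (exp(4*I*pi/7)) + (exp(-6*I*pi/7)) + (exp(-2*I*pi/7)) + (exp(2*I*pi/7)) + (exp(6*I*pi/7)) + (exp(-4*I*pi/7))] = 0/7 = 0
  <chi_6*chi_5, chi_3> = (1/7)[1*(1)*conj(1) + 1*(exp(-6*I*pi/7))*conj(exp(6*I*pi/7)) + 1*(exp(2*I*pi/7))*conj(exp(-2*I*pi/7)) + 1*(exp(-4*I*pi/7))*conj(exp(4*I*pi/7)) + 1*(exp(4*I*pi/7))*conj(exp(-4*I*pi/7)) + 1*(exp(-2*I*pi/7))*conj(exp(2*I*pi/7)) + 1*(exp(6*I*pi/7))*conj(exp(-6*I*pi/7))]
      = (1/7)[(1) + (exp(2*I*pi/7)) + (exp(4*I*pi/7)) + (exp(6*I*pi/7)) + (exp(-6*I*pi/7)) + (exp(-4*I*pi/7)) + (exp(-2*I*pi/7))] = 0/7 = 0
  <chi_6*chi_5, chi_4> = (1/7)[1*(1)*conj(1) + 1*(exp(-6*I*pi/7))*conj(exp(-6*I*pi/7)) + 1*(exp(2*I*pi/7))*conj(exp(2*I*pi/7)) + 1*(exp(-4*I*pi/7))*conj(exp(-4*I*pi/7)) + 1*(exp(4*I*pi/7))*conj(exp(4*I*pi/7)) + 1*(exp(-2*I*pi/7))*conj(exp(-2*I*pi/7)) + 1*(exp(6*I*pi/7))*conj(exp(6*I*pi/7))]
      = (1/7)[(1) + (1) + (1) + (1) + (1) + (1) + (1)] = 7/7 = 1
  <chi_6*chi_5, chi_5> = (1/7)[1*(1)*conj(1) + 1*(exp(-6*I*pi/7))*conj(exp(-4*I*pi/7)) + 1*(exp(2*I*pi/7))*conj(exp(6*I*pi/7)) + 1*(exp(-4*I*pi/7))*conj(exp(2*I*pi/7)) + 1*(exp(4*I*pi/7))*conj(exp(-2*I*pi/7)) + 1*(exp(-2*I*pi/7))*conj(exp(-6*I*pi/7)) + 1*(exp(6*I*pi/7))*conj(exp(4*I*pi/7))]
      = (1/7)[(1) + (exp(-2*I*pi/7)) + (exp(-4*I*pi/7)) + (exp(-6*I*pi/7)) + (exp(6*I*pi/7)) + (exp(4*I*pi/7)) + (exp(2*I*pi/7))] = 0/7 = 0
  <chi_6*chi_5, chi_6> = (1/7)[1*(1)*conj(1) + 1*(exp(-6*I*pi/7))*conj(exp(-2*I*pi/7)) + 1*(exp(2*I*pi/7))*conj(exp(-4*I*pi/7)) + 1*(exp(-4*I*pi/7))*conj(exp(-6*I*pi/7)) + 1*(exp(4*I*pi/7))*conj(exp(6*I*pi/7)) + 1*(exp(-2*I*pi/7))*conj(exp(4*I*pi/7)) + 1*(exp(6*I*pi/7))*conj(exp(2*I*pi/7))]
      = (1/7)[(1) + (exp(-4*I*pi/7)) + (exp(6*I*pi/7)) + (exp(2*I*pi/7)) + (exp(-2*I*pi/7)) + (exp(-6*I*pi/7)) + (exp(4*I*pi/7))] = 0/7 = 0
(Exp terms are combined using exp(i*s)*conj(exp(i*t)) = exp(i*(s-t)), and sums of them are collapsed using the identity that for every m > 1 the m distinct m-th roots of unity sum to 0, e.g. 1 + exp(2*I*pi/3) + exp(-2*I*pi/3) = 0.)
Hence the multiplicities are chi_4: 1. Dimension check: dim(chi_6)*dim(chi_5) = 1*1 = 1 and sum (mult * dim) = 1*1 = 1.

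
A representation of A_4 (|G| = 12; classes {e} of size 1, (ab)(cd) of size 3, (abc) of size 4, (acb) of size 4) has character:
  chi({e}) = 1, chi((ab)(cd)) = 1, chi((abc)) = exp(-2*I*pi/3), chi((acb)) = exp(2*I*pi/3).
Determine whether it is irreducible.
Irreducible: <chi, chi> = 1.

Reasoning: <chi, chi> = (1/|G|) sum_C |C| * |chi(C)|^2 = (1/12)[1*|1|^2 + 3*|1|^2 + 4*|exp(-2*I*pi/3)|^2 + 4*|exp(2*I*pi/3)|^2]
  = (1/12)[(1) + (3) + (4) + (4)] = 12/12 = 1.
(Exp terms are combined using exp(i*s)*conj(exp(i*t)) = exp(i*(s-t)), and sums of them are collapsed using the identity that for every m > 1 the m distinct m-th roots of unity sum to 0, e.g. 1 + exp(2*I*pi/3) + exp(-2*I*pi/3) = 0.)
A character is irreducible iff <chi, chi> = 1, so this representation is irreducible.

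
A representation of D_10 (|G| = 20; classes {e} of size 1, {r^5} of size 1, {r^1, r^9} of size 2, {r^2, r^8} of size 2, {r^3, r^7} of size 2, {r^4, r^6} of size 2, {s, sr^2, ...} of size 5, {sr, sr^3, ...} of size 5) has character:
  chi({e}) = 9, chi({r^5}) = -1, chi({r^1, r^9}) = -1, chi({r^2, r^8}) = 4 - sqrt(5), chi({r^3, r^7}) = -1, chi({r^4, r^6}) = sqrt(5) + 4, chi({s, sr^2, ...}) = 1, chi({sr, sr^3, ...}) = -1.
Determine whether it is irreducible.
Not irreducible (reducible): <chi, chi> = 9 > 1.

<chi, chi> = (1/|G|) sum_C |C| * |chi(C)|^2 = (1/20)[1*|9|^2 + 1*|-1|^2 + 2*|-1|^2 + 2*|4 - sqrt(5)|^2 + 2*|-1|^2 + 2*|sqrt(5) + 4|^2 + 5*|1|^2 + 5*|-1|^2]
  = (1/20)[(81) + (1) + (2) + (42 - 16*sqrt(5)) + (2) + (16*sqrt(5) + 42) + (5) + (5)] = 180/20 = 9.
A character is irreducible iff <chi, chi> = 1, so this representation is reducible.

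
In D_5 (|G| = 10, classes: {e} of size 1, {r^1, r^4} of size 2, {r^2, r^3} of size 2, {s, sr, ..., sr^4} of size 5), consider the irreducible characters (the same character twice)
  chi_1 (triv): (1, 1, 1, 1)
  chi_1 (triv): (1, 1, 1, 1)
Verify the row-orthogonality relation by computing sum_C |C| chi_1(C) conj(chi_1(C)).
Sum = 10 = |G| = 10; so <chi_1, chi_1> = 1 (norm-1 confirms irreducibility).

Argument: Compute term by term over conjugacy classes (|C| * chi_1(C) * conj(chi_1(C))):
  1*(1)*conj(1) + 2*(1)*conj(1) + 2*(1)*conj(1) + 5*(1)*conj(1)
  = (1) + (2) + (2) + (5)
  = 10.
Dividing by |G| = 10 gives 10/10 = 1, matching the row-orthogonality relation <chi_1, chi_1> = [chi_1 = chi_1].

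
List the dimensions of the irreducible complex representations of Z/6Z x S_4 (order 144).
Dimensions: 1, 1, 1, 1, 1, 1, 1, 1, 1, 1, 1, 1, 2, 2, 2, 2, 2, 2, 3, 3, 3, 3, 3, 3, 3, 3, 3, 3, 3, 3

Justification: There are 30 irreducibles (= number of conjugacy classes). Their dimensions d_i satisfy sum d_i^2 = |G| = 144: 1 + 1 + 1 + 1 + 1 + 1 + 1 + 1 + 1 + 1 + 1 + 1 + 4 + 4 + 4 + 4 + 4 + 4 + 9 + 9 + 9 + 9 + 9 + 9 + 9 + 9 + 9 + 9 + 9 + 9 = 144. (For the product with Z/6Z: each of the 6 1-dim characters of Z/6Z tensors with each irrep of S_4, giving 6 copies of each S_4-dimension.)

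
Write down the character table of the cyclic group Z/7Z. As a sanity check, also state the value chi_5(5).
Character table of Z/7Z (irreps indexed chi_0,...,chi_6 with chi_k(m) = zeta_7^(k*m), zeta_7 = exp(2*pi*i/7)):
  irrep \ class  {0} (size 1)  {1} (size 1)    {2} (size 1)    {3} (size 1)    {4} (size 1)    {5} (size 1)    {6} (size 1)  
  chi_0          1             1               1               1               1               1               1             
  chi_1          1             exp(2*I*pi/7)   exp(4*I*pi/7)   exp(6*I*pi/7)   exp(-6*I*pi/7)  exp(-4*I*pi/7)  exp(-2*I*pi/7)
  chi_2          1             exp(4*I*pi/7)   exp(-6*I*pi/7)  exp(-2*I*pi/7)  exp(2*I*pi/7)   exp(6*I*pi/7)   exp(-4*I*pi/7)
  chi_3          1             exp(6*I*pi/7)   exp(-2*I*pi/7)  exp(4*I*pi/7)   exp(-4*I*pi/7)  exp(2*I*pi/7)   exp(-6*I*pi/7)
  chi_4          1             exp(-6*I*pi/7)  exp(2*I*pi/7)   exp(-4*I*pi/7)  exp(4*I*pi/7)   exp(-2*I*pi/7)  exp(6*I*pi/7) 
  chi_5          1             exp(-4*I*pi/7)  exp(6*I*pi/7)   exp(2*I*pi/7)   exp(-2*I*pi/7)  exp(-6*I*pi/7)  exp(4*I*pi/7) 
  chi_6          1             exp(-2*I*pi/7)  exp(-4*I*pi/7)  exp(-6*I*pi/7)  exp(6*I*pi/7)   exp(4*I*pi/7)   exp(2*I*pi/7) 

Spot check: chi_5(5) = zeta_7^(5*5) = zeta_7^25 = exp(-6*I*pi/7).

Justification: Z/7Z is abelian, so all 7 irreducible complex representations are 1-dimensional. They are given by chi_k(m) = zeta_7^(k*m) for k = 0,...,6. Row orthogonality: sum_m chi_k(m) conj(chi_l(m)) = 7 * [k = l].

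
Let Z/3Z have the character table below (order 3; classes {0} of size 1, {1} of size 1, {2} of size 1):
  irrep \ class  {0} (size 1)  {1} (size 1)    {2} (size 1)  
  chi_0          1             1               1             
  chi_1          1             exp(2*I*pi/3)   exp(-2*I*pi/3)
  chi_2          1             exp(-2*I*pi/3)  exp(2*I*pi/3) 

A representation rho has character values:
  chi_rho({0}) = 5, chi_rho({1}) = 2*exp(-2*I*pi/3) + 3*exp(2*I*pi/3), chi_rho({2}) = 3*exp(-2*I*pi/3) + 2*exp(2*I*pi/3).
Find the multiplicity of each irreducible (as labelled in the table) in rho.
Multiplicities: chi_0: 0, chi_1: 3, chi_2: 2.

Argument: Use <chi_rho, chi> = (1/|G|) sum_C |C| * chi_rho(C) * conj(chi(C)) with |G| = 3 for each irreducible chi in the table:
  <chi_rho, chi_0> = (1/3)[1*(5)*conj(1) + 1*(2*exp(-2*I*pi/3) + 3*exp(2*I*pi/3))*conj(1) + 1*(3*exp(-2*I*pi/3) + 2*exp(2*I*pi/3))*conj(1)]
      = (1/3)[(5) + (2*exp(-2*I*pi/3) + 3*exp(2*I*pi/3)) + (3*exp(-2*I*pi/3) + 2*exp(2*I*pi/3))] = 0/3 = 0
  <chi_rho, chi_1> = (1/3)[1*(5)*conj(1) + 1*(2*exp(-2*I*pi/3) + 3*exp(2*I*pi/3))*conj(exp(2*I*pi/3)) + 1*(3*exp(-2*I*pi/3) + 2*exp(2*I*pi/3))*conj(exp(-2*I*pi/3))]
      = (1/3)[(5) + (3 + 2*exp(2*I*pi/3)) + (3 + 2*exp(-2*I*pi/3))] = 9/3 = 3
  <chi_rho, chi_2> = (1/3)[1*(5)*conj(1) + 1*(2*exp(-2*I*pi/3) + 3*exp(2*I*pi/3))*conj(exp(-2*I*pi/3)) + 1*(3*exp(-2*I*pi/3) + 2*exp(2*I*pi/3))*conj(exp(2*I*pi/3))]
      = (1/3)[(5) + (2 + 3*exp(-2*I*pi/3)) + (2 + 3*exp(2*I*pi/3))] = 6/3 = 2
(Exp terms are combined using exp(i*s)*conj(exp(i*t)) = exp(i*(s-t)), and sums of them are collapsed using the identity that for every m > 1 the m distinct m-th roots of unity sum to 0, e.g. 1 + exp(2*I*pi/3) + exp(-2*I*pi/3) = 0.)
Dimension check: dim(rho) = sum (mult * dim) = 0*1 + 3*1 + 2*1 = 5 = chi_rho(e) = 5.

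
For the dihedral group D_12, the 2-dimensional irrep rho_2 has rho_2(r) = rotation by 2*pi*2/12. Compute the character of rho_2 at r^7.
chi_{rho_2}(r^7) = 2*cos(2*pi*2*7/12) = 1

rho_2(r^7) is rotation by angle 2*pi*2*7/12, whose trace is 2*cos(2*pi*2*7/12) = 1.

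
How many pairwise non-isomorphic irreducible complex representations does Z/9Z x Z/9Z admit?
81

Reasoning: The number of irreducible complex representations of a finite group equals its number of conjugacy classes. Z/9Z x Z/9Z is abelian of order 81, so every element is its own conjugacy class: 81 classes, so Z/9Z x Z/9Z (order 81) has exactly 81 irreducible complex representations.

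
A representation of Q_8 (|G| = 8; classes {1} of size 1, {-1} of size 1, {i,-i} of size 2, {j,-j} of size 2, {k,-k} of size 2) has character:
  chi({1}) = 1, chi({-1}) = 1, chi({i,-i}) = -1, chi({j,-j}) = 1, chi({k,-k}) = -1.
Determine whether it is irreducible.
Irreducible: <chi, chi> = 1.

Working: <chi, chi> = (1/|G|) sum_C |C| * |chi(C)|^2 = (1/8)[1*|1|^2 + 1*|1|^2 + 2*|-1|^2 + 2*|1|^2 + 2*|-1|^2]
  = (1/8)[(1) + (1) + (2) + (2) + (2)] = 8/8 = 1.
A character is irreducible iff <chi, chi> = 1, so this representation is irreducible.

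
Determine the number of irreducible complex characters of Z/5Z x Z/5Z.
25

Details: The number of irreducible complex representations of a finite group equals its number of conjugacy classes. Z/5Z x Z/5Z is abelian of order 25, so every element is its own conjugacy class: 25 classes, so Z/5Z x Z/5Z (order 25) has exactly 25 irreducible complex representations.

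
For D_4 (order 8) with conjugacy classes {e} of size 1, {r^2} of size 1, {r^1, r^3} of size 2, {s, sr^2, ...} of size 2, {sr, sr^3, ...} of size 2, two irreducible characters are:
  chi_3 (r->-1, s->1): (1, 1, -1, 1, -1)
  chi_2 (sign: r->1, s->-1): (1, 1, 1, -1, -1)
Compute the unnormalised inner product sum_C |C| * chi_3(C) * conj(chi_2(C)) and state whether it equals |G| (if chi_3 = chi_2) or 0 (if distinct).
Sum = 0; so <chi_3, chi_2> = 0 (distinct irreducibles are orthogonal).

Details: Compute term by term over conjugacy classes (|C| * chi_3(C) * conj(chi_2(C))):
  1*(1)*conj(1) + 1*(1)*conj(1) + 2*(-1)*conj(1) + 2*(1)*conj(-1) + 2*(-1)*conj(-1)
  = (1) + (1) + (-2) + (-2) + (2)
  = 0.
Dividing by |G| = 8 gives 0/8 = 0, matching the row-orthogonality relation <chi_3, chi_2> = [chi_3 = chi_2].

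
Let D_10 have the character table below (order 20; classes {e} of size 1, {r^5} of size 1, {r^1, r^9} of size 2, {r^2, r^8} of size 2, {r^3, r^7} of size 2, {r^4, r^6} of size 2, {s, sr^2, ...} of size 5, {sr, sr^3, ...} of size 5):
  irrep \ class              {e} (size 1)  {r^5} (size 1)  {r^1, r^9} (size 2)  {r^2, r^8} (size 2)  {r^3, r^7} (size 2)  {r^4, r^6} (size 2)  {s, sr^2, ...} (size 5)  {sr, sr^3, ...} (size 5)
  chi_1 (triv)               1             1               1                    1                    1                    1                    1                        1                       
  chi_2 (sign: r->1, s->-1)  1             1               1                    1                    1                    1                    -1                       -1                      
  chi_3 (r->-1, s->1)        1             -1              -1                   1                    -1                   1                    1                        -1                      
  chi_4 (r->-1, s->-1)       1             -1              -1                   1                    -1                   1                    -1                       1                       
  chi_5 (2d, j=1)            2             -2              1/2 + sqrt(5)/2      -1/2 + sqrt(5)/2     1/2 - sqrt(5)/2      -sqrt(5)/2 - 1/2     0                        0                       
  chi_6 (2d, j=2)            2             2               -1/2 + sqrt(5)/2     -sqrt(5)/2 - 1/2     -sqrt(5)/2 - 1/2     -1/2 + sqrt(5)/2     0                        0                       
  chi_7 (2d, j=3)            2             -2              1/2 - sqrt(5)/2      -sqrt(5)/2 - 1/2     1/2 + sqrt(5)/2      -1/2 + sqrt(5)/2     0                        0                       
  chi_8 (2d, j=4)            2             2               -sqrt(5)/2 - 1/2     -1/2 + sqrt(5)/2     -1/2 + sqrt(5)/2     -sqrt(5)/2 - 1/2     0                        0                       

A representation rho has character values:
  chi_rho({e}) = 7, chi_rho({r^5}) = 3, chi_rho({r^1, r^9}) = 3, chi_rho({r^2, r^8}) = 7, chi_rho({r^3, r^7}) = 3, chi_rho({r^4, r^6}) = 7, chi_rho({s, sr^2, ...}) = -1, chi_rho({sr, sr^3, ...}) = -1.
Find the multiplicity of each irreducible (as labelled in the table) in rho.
Multiplicities: chi_1: 2, chi_2: 3, chi_3: 1, chi_4: 1, chi_5: 0, chi_6: 0, chi_7: 0, chi_8: 0.

Solution. Use <chi_rho, chi> = (1/|G|) sum_C |C| * chi_rho(C) * conj(chi(C)) with |G| = 20 for each irreducible chi in the table:
  <chi_rho, chi_1> = (1/20)[1*(7)*conj(1) + 1*(3)*conj(1) + 2*(3)*conj(1) + 2*(7)*conj(1) + 2*(3)*conj(1) + 2*(7)*conj(1) + 5*(-1)*conj(1) + 5*(-1)*conj(1)]
      = (1/20)[(7) + (3) + (6) + (14) + (6) + (14) + (-5) + (-5)] = 40/20 = 2
  <chi_rho, chi_2> = (1/20)[1*(7)*conj(1) + 1*(3)*conj(1) + 2*(3)*conj(1) + 2*(7)*conj(1) + 2*(3)*conj(1) + 2*(7)*conj(1) + 5*(-1)*conj(-1) + 5*(-1)*conj(-1)]
      = (1/20)[(7) + (3) + (6) + (14) + (6) + (14) + (5) + (5)] = 60/20 = 3
  <chi_rho, chi_3> = (1/20)[1*(7)*conj(1) + 1*(3)*conj(-1) + 2*(3)*conj(-1) + 2*(7)*conj(1) + 2*(3)*conj(-1) + 2*(7)*conj(1) + 5*(-1)*conj(1) + 5*(-1)*conj(-1)]
      = (1/20)[(7) + (-3) + (-6) + (14) + (-6) + (14) + (-5) + (5)] = 20/20 = 1
  <chi_rho, chi_4> = (1/20)[1*(7)*conj(1) + 1*(3)*conj(-1) + 2*(3)*conj(-1) + 2*(7)*conj(1) + 2*(3)*conj(-1) + 2*(7)*conj(1) + 5*(-1)*conj(-1) + 5*(-1)*conj(1)]
      = (1/20)[(7) + (-3) + (-6) + (14) + (-6) + (14) + (5) + (-5)] = 20/20 = 1
  <chi_rho, chi_5> = (1/20)[1*(7)*conj(2) + 1*(3)*conj(-2) + 2*(3)*conj(1/2 + sqrt(5)/2) + 2*(7)*conj(-1/2 + sqrt(5)/2) + 2*(3)*conj(1/2 - sqrt(5)/2) + 2*(7)*conj(-sqrt(5)/2 - 1/2) + 5*(-1)*conj(0) + 5*(-1)*conj(0)]
      = (1/20)[(14) + (-6) + (3 + 3*sqrt(5)) + (-7 + 7*sqrt(5)) + (3 - 3*sqrt(5)) + (-7*sqrt(5) - 7) + (0) + (0)] = 0/20 = 0
  <chi_rho, chi_6> = (1/20)[1*(7)*conj(2) + 1*(3)*conj(2) + 2*(3)*conj(-1/2 + sqrt(5)/2) + 2*(7)*conj(-sqrt(5)/2 - 1/2) + 2*(3)*conj(-sqrt(5)/2 - 1/2) + 2*(7)*conj(-1/2 + sqrt(5)/2) + 5*(-1)*conj(0) + 5*(-1)*conj(0)]
      = (1/20)[(14) + (6) + (-3 + 3*sqrt(5)) + (-7*sqrt(5) - 7) + (-3*sqrt(5) - 3) + (-7 + 7*sqrt(5)) + (0) + (0)] = 0/20 = 0
  <chi_rho, chi_7> = (1/20)[1*(7)*conj(2) + 1*(3)*conj(-2) + 2*(3)*conj(1/2 - sqrt(5)/2) + 2*(7)*conj(-sqrt(5)/2 - 1/2) + 2*(3)*conj(1/2 + sqrt(5)/2) + 2*(7)*conj(-1/2 + sqrt(5)/2) + 5*(-1)*conj(0) + 5*(-1)*conj(0)]
      = (1/20)[(14) + (-6) + (3 - 3*sqrt(5)) + (-7*sqrt(5) - 7) + (3 + 3*sqrt(5)) + (-7 + 7*sqrt(5)) + (0) + (0)] = 0/20 = 0
  <chi_rho, chi_8> = (1/20)[1*(7)*conj(2) + 1*(3)*conj(2) + 2*(3)*conj(-sqrt(5)/2 - 1/2) + 2*(7)*conj(-1/2 + sqrt(5)/2) + 2*(3)*conj(-1/2 + sqrt(5)/2) + 2*(7)*conj(-sqrt(5)/2 - 1/2) + 5*(-1)*conj(0) + 5*(-1)*conj(0)]
      = (1/20)[(14) + (6) + (-3*sqrt(5) - 3) + (-7 + 7*sqrt(5)) + (-3 + 3*sqrt(5)) + (-7*sqrt(5) - 7) + (0) + (0)] = 0/20 = 0
Dimension check: dim(rho) = sum (mult * dim) = 2*1 + 3*1 + 1*1 + 1*1 + 0*2 + 0*2 + 0*2 + 0*2 = 7 = chi_rho(e) = 7.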